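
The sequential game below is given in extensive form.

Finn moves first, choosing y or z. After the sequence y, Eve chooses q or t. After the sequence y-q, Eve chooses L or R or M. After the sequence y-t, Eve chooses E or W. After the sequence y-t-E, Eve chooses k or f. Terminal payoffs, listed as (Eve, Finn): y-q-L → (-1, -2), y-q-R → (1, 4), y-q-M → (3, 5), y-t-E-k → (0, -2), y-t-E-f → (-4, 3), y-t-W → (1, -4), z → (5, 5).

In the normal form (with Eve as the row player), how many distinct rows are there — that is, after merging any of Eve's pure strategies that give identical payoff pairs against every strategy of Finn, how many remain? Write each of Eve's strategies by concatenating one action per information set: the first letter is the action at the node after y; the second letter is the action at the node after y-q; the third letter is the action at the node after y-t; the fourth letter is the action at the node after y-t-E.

Eve has 24 pure strategies: qLEk, qLEf, qLWk, qLWf, qREk, qREf, qRWk, qRWf, qMEk, qMEf, qMWk, qMWf, tLEk, tLEf, tLWk, tLWf, tREk, tREf, tRWk, tRWf, tMEk, tMEf, tMWk, tMWf. Columns: y, z.
{qLEk, qLEf, qLWk, qLWf} → row (-1,-2) (5,5)
{qREk, qREf, qRWk, qRWf} → row (1,4) (5,5)
{qMEk, qMEf, qMWk, qMWf} → row (3,5) (5,5)
{tLEk, tREk, tMEk} → row (0,-2) (5,5)
{tLEf, tREf, tMEf} → row (-4,3) (5,5)
{tLWk, tLWf, tRWk, tRWf, tMWk, tMWf} → row (1,-4) (5,5)
That's 6 distinct rows out of 24 strategies.

6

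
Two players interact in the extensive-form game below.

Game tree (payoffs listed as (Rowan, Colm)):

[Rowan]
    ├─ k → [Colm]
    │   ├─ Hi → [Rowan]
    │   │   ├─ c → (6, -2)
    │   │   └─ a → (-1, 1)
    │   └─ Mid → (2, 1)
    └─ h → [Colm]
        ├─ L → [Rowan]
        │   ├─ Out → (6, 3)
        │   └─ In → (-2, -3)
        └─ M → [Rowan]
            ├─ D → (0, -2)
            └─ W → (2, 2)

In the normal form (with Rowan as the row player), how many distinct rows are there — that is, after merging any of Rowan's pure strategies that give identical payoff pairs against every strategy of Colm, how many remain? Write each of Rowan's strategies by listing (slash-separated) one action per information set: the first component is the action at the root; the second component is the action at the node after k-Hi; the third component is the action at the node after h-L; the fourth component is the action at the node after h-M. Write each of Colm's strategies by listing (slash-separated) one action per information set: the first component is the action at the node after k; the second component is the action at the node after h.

6

Rowan has 16 pure strategies: k/c/Out/D, k/c/Out/W, k/c/In/D, k/c/In/W, k/a/Out/D, k/a/Out/W, k/a/In/D, k/a/In/W, h/c/Out/D, h/c/Out/W, h/c/In/D, h/c/In/W, h/a/Out/D, h/a/Out/W, h/a/In/D, h/a/In/W. Columns: Hi/L, Hi/M, Mid/L, Mid/M.
{k/c/Out/D, k/c/Out/W, k/c/In/D, k/c/In/W} → row (6,-2) (6,-2) (2,1) (2,1)
{k/a/Out/D, k/a/Out/W, k/a/In/D, k/a/In/W} → row (-1,1) (-1,1) (2,1) (2,1)
{h/c/Out/D, h/a/Out/D} → row (6,3) (0,-2) (6,3) (0,-2)
{h/c/Out/W, h/a/Out/W} → row (6,3) (2,2) (6,3) (2,2)
{h/c/In/D, h/a/In/D} → row (-2,-3) (0,-2) (-2,-3) (0,-2)
{h/c/In/W, h/a/In/W} → row (-2,-3) (2,2) (-2,-3) (2,2)
That's 6 distinct rows out of 16 strategies.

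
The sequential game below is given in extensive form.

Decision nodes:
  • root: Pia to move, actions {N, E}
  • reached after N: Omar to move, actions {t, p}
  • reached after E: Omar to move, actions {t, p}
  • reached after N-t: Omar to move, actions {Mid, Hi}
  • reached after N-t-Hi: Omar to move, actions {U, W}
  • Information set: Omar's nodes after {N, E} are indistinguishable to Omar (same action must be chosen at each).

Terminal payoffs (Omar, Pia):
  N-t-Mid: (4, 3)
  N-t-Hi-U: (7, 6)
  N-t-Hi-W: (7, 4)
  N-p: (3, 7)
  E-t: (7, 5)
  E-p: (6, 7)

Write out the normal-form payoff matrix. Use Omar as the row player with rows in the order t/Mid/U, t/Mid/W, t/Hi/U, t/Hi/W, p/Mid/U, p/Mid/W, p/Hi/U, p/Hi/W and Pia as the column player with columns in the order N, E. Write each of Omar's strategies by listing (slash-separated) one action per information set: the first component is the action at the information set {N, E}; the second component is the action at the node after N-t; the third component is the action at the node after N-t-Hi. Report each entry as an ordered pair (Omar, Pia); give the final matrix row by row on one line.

               N        E
t/Mid/U    (4,3)    (7,5)
t/Mid/W    (4,3)    (7,5)
 t/Hi/U    (7,6)    (7,5)
 t/Hi/W    (7,4)    (7,5)
p/Mid/U    (3,7)    (6,7)
p/Mid/W    (3,7)    (6,7)
 p/Hi/U    (3,7)    (6,7)
 p/Hi/W    (3,7)    (6,7)

t/Mid/U: (4,3) (7,5) | t/Mid/W: (4,3) (7,5) | t/Hi/U: (7,6) (7,5) | t/Hi/W: (7,4) (7,5) | p/Mid/U: (3,7) (6,7) | p/Mid/W: (3,7) (6,7) | p/Hi/U: (3,7) (6,7) | p/Hi/W: (3,7) (6,7)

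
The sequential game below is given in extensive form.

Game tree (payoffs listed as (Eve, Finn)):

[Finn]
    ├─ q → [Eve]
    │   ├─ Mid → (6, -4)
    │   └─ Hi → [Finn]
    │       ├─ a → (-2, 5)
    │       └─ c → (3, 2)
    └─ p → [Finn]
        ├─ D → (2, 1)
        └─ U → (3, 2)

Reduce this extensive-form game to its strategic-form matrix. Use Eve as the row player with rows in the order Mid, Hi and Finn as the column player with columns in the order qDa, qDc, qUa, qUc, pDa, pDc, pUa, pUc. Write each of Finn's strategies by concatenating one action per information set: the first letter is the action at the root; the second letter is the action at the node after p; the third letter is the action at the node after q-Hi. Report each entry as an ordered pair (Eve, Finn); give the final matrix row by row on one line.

Mid: (6,-4) (6,-4) (6,-4) (6,-4) (2,1) (2,1) (3,2) (3,2) | Hi: (-2,5) (3,2) (-2,5) (3,2) (2,1) (2,1) (3,2) (3,2)

Row Mid: qDa→(6,-4), qDc→(6,-4), qUa→(6,-4), qUc→(6,-4), pDa→(2,1), pDc→(2,1), pUa→(3,2), pUc→(3,2)
Row Hi: qDa→(-2,5), qDc→(3,2), qUa→(-2,5), qUc→(3,2), pDa→(2,1), pDc→(2,1), pUa→(3,2), pUc→(3,2)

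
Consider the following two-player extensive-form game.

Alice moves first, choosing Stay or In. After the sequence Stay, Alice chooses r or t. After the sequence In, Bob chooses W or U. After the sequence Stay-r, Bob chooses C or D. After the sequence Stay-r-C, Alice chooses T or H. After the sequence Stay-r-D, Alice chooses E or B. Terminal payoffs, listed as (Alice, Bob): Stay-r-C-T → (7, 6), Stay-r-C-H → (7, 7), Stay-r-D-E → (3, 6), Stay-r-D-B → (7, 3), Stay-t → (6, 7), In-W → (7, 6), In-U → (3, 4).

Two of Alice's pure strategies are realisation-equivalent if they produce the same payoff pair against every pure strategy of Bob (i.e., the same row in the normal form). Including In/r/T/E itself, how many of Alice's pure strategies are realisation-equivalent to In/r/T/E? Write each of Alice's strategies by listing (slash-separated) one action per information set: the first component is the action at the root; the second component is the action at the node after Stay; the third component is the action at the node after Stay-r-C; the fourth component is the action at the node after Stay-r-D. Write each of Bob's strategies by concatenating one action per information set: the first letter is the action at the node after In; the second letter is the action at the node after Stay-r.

8

Row for In/r/T/E (columns WC, WD, UC, UD): (7,6) (7,6) (3,4) (3,4).
Under In/r/T/E, Alice's choice at the node after Stay and at the node after Stay-r-C and at the node after Stay-r-D can never be reached regardless of what Bob does, so varying those choices leaves every outcome unchanged.
Holding the reachable choices fixed and varying the unreachable ones freely already gives 2 × 2 × 2 = 8 equivalent strategies.
No other strategy reproduces this row, so those 8 are the full class: In/r/T/E, In/r/T/B, In/r/H/E, In/r/H/B, In/t/T/E, In/t/T/B, In/t/H/E, In/t/H/B.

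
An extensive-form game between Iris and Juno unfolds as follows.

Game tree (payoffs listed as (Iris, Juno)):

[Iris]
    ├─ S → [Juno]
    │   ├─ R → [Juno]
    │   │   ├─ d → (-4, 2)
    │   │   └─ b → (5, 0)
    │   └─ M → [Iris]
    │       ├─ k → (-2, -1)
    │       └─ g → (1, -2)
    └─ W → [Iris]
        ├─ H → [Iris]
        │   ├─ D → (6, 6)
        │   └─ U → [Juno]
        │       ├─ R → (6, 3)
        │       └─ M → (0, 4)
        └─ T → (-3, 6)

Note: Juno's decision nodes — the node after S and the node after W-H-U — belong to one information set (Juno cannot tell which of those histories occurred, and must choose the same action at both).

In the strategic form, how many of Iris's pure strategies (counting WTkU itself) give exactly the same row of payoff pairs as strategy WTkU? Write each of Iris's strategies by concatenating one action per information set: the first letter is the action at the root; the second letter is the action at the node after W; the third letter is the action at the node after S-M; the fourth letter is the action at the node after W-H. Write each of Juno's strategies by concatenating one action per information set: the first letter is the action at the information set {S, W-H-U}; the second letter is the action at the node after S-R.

Row for WTkU (columns Rd, Rb, Md, Mb): (-3,6) (-3,6) (-3,6) (-3,6).
Under WTkU, Iris's choice at the node after S-M and at the node after W-H can never be reached regardless of what Juno does, so varying those choices leaves every outcome unchanged.
Holding the reachable choices fixed and varying the unreachable ones freely already gives 2 × 2 = 4 equivalent strategies.
No other strategy reproduces this row, so those 4 are the full class: WTkD, WTkU, WTgD, WTgU.

4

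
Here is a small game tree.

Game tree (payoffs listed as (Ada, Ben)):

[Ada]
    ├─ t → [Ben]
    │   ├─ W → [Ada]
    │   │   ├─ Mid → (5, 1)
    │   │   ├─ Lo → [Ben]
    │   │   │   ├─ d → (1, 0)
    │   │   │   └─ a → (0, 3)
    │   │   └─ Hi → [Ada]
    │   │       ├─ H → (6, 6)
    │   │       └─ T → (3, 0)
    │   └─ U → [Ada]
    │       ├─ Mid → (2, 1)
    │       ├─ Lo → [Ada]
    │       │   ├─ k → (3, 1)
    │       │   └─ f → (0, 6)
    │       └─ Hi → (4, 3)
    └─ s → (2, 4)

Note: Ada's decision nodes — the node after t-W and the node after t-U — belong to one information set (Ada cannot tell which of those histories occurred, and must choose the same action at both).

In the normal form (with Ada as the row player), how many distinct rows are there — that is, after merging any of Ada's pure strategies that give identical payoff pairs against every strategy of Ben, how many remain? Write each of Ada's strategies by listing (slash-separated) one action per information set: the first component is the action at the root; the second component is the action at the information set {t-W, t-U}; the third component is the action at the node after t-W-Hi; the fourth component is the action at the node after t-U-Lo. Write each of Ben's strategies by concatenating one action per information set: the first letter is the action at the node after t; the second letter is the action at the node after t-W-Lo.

Ada has 24 pure strategies: t/Mid/H/k, t/Mid/H/f, t/Mid/T/k, t/Mid/T/f, t/Lo/H/k, t/Lo/H/f, t/Lo/T/k, t/Lo/T/f, t/Hi/H/k, t/Hi/H/f, t/Hi/T/k, t/Hi/T/f, s/Mid/H/k, s/Mid/H/f, s/Mid/T/k, s/Mid/T/f, s/Lo/H/k, s/Lo/H/f, s/Lo/T/k, s/Lo/T/f, s/Hi/H/k, s/Hi/H/f, s/Hi/T/k, s/Hi/T/f. Columns: Wd, Wa, Ud, Ua.
{t/Mid/H/k, t/Mid/H/f, t/Mid/T/k, t/Mid/T/f} → row (5,1) (5,1) (2,1) (2,1)
{t/Lo/H/k, t/Lo/T/k} → row (1,0) (0,3) (3,1) (3,1)
{t/Lo/H/f, t/Lo/T/f} → row (1,0) (0,3) (0,6) (0,6)
{t/Hi/H/k, t/Hi/H/f} → row (6,6) (6,6) (4,3) (4,3)
{t/Hi/T/k, t/Hi/T/f} → row (3,0) (3,0) (4,3) (4,3)
{s/Mid/H/k, s/Mid/H/f, s/Mid/T/k, s/Mid/T/f, s/Lo/H/k, s/Lo/H/f, s/Lo/T/k, s/Lo/T/f, s/Hi/H/k, s/Hi/H/f, s/Hi/T/k, s/Hi/T/f} → row (2,4) (2,4) (2,4) (2,4)
That's 6 distinct rows out of 24 strategies.

6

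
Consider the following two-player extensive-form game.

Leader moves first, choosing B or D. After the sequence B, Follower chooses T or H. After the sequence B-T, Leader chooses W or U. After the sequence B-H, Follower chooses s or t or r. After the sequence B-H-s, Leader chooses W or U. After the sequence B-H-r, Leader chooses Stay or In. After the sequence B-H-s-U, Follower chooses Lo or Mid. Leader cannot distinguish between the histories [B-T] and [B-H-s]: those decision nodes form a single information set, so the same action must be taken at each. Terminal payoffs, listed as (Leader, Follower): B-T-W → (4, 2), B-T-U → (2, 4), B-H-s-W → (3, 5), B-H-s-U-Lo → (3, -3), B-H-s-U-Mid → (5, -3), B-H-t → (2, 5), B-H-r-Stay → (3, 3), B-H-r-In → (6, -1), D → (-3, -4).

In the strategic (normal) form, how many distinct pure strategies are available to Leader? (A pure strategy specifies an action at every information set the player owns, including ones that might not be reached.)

Leader owns the root with actions {B, D} — two choices.
Leader owns the information set {B-T, B-H-s} with actions {W, U} — two choices.
Leader owns the node after B-H-r with actions {Stay, In} — two choices.
A pure strategy fixes one action at each information set independently, so the count is the product 2 × 2 × 2 = 8.

8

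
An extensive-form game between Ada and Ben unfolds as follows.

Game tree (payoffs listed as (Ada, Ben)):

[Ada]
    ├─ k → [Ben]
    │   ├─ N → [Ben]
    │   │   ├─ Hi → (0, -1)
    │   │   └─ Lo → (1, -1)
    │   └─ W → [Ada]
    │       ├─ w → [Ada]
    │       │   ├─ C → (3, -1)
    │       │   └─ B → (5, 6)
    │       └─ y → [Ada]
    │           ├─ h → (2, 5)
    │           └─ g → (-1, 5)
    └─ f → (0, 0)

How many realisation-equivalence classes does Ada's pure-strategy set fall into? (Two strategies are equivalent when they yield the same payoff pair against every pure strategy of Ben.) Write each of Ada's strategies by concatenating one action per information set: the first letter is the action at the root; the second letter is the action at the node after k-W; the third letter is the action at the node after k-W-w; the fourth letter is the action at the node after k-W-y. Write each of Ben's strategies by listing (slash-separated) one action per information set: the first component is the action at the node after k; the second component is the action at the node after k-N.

5

Ada has 16 pure strategies: kwCh, kwCg, kwBh, kwBg, kyCh, kyCg, kyBh, kyBg, fwCh, fwCg, fwBh, fwBg, fyCh, fyCg, fyBh, fyBg. Columns: N/Hi, N/Lo, W/Hi, W/Lo.
{kwCh, kwCg} → row (0,-1) (1,-1) (3,-1) (3,-1)
{kwBh, kwBg} → row (0,-1) (1,-1) (5,6) (5,6)
{kyCh, kyBh} → row (0,-1) (1,-1) (2,5) (2,5)
{kyCg, kyBg} → row (0,-1) (1,-1) (-1,5) (-1,5)
{fwCh, fwCg, fwBh, fwBg, fyCh, fyCg, fyBh, fyBg} → row (0,0) (0,0) (0,0) (0,0)
That's 5 distinct rows out of 16 strategies.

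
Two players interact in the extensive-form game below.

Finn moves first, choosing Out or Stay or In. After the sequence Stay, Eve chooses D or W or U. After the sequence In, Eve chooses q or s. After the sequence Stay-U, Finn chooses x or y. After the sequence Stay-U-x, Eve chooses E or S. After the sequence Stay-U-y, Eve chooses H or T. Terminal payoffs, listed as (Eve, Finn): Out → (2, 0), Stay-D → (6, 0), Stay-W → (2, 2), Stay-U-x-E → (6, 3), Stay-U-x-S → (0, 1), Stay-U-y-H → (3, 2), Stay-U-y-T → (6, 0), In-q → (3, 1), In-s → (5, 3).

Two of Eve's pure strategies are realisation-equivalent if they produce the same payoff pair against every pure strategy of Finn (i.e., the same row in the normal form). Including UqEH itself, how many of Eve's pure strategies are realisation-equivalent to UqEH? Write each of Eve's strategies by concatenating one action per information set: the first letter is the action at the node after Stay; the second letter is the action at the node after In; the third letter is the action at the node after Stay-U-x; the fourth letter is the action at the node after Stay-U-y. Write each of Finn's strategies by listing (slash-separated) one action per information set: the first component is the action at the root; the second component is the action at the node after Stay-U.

Row for UqEH (columns Out/x, Out/y, Stay/x, Stay/y, In/x, In/y): (2,0) (2,0) (6,3) (3,2) (3,1) (3,1).
Every one of Eve's information sets is on the play path for some reply by Finn when Eve follows UqEH.
Changing the action at any of them therefore changes at least one column, so only UqEH itself gives this row.

1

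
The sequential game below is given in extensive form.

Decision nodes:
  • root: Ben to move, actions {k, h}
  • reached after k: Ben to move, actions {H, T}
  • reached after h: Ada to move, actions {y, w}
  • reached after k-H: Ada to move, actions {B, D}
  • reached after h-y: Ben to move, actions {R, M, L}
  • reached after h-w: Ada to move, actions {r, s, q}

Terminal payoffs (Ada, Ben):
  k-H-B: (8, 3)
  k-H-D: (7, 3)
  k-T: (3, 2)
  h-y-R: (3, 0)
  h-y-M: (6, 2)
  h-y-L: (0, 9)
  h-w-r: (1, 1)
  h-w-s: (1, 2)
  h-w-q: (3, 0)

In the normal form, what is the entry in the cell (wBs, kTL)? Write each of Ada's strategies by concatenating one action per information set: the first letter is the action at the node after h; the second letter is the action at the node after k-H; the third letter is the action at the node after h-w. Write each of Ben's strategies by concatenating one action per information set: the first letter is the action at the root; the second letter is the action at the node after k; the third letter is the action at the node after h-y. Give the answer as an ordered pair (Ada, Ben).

(3, 2)

Trace the play path from the root:
  Ben plays k
  Ben plays T at [k]
→ terminal payoff (3, 2).
(Ada's choice at the node after h is never reached on this path, so it doesn't affect the outcome.)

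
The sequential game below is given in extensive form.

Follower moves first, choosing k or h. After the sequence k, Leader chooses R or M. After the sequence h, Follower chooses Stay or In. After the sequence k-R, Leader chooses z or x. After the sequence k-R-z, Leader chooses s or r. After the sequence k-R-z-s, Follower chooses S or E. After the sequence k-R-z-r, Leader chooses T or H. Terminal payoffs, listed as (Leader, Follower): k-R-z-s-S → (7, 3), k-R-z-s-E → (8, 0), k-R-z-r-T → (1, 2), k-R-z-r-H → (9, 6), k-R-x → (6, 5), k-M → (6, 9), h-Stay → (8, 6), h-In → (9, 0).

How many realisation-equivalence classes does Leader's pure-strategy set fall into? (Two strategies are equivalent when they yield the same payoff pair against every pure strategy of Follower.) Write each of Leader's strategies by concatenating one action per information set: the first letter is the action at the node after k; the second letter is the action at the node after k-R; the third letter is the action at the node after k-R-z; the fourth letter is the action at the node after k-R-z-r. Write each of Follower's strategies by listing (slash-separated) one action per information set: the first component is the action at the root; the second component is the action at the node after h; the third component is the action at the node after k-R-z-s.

Leader has 16 pure strategies: RzsT, RzsH, RzrT, RzrH, RxsT, RxsH, RxrT, RxrH, MzsT, MzsH, MzrT, MzrH, MxsT, MxsH, MxrT, MxrH. Columns: k/Stay/S, k/Stay/E, k/In/S, k/In/E, h/Stay/S, h/Stay/E, h/In/S, h/In/E.
{RzsT, RzsH} → row (7,3) (8,0) (7,3) (8,0) (8,6) (8,6) (9,0) (9,0)
{RzrT} → row (1,2) (1,2) (1,2) (1,2) (8,6) (8,6) (9,0) (9,0)
{RzrH} → row (9,6) (9,6) (9,6) (9,6) (8,6) (8,6) (9,0) (9,0)
{RxsT, RxsH, RxrT, RxrH} → row (6,5) (6,5) (6,5) (6,5) (8,6) (8,6) (9,0) (9,0)
{MzsT, MzsH, MzrT, MzrH, MxsT, MxsH, MxrT, MxrH} → row (6,9) (6,9) (6,9) (6,9) (8,6) (8,6) (9,0) (9,0)
That's 5 distinct rows out of 16 strategies.

5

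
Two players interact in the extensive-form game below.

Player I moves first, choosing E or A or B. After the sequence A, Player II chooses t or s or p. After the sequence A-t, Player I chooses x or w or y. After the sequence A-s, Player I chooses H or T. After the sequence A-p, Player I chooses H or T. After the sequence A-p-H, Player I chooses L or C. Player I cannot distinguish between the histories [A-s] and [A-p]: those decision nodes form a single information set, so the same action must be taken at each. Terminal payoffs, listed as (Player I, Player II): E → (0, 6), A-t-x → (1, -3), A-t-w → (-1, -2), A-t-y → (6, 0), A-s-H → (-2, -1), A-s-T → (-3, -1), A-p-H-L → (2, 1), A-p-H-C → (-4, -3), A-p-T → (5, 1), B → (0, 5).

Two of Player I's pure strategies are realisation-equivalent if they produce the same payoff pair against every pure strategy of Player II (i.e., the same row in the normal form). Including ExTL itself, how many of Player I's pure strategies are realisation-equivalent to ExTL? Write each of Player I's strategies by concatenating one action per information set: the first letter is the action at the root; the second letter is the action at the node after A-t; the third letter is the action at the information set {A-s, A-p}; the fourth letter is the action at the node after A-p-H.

Row for ExTL (columns t, s, p): (0,6) (0,6) (0,6).
Under ExTL, Player I's choice at the node after A-t and at the information set {A-s, A-p} and at the node after A-p-H can never be reached regardless of what Player II does, so varying those choices leaves every outcome unchanged.
Holding the reachable choices fixed and varying the unreachable ones freely already gives 3 × 2 × 2 = 12 equivalent strategies.
No other strategy reproduces this row, so those 12 are the full class: ExHL, ExHC, ExTL, ExTC, EwHL, EwHC, EwTL, EwTC, EyHL, EyHC, EyTL, EyTC.

12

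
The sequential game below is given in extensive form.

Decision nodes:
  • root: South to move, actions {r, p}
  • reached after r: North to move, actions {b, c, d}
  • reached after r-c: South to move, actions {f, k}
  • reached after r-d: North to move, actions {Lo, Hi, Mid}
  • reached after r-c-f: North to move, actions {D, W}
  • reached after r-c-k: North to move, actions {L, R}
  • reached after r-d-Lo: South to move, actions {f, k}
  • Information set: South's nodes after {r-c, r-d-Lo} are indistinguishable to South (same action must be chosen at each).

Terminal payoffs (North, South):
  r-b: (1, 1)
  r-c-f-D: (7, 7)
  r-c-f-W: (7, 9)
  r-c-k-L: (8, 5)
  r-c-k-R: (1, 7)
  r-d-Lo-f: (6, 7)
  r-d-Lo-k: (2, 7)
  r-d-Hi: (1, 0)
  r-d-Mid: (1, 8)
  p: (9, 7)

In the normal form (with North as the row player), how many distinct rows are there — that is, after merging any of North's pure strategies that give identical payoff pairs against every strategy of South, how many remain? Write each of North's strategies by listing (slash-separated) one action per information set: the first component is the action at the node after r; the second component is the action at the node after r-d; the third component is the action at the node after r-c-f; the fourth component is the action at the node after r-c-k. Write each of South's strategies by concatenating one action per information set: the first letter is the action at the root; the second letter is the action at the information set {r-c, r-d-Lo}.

North has 36 pure strategies: b/Lo/D/L, b/Lo/D/R, b/Lo/W/L, b/Lo/W/R, b/Hi/D/L, b/Hi/D/R, b/Hi/W/L, b/Hi/W/R, b/Mid/D/L, b/Mid/D/R, b/Mid/W/L, b/Mid/W/R, c/Lo/D/L, c/Lo/D/R, c/Lo/W/L, c/Lo/W/R, c/Hi/D/L, c/Hi/D/R, c/Hi/W/L, c/Hi/W/R, c/Mid/D/L, c/Mid/D/R, c/Mid/W/L, c/Mid/W/R, d/Lo/D/L, d/Lo/D/R, d/Lo/W/L, d/Lo/W/R, d/Hi/D/L, d/Hi/D/R, d/Hi/W/L, d/Hi/W/R, d/Mid/D/L, d/Mid/D/R, d/Mid/W/L, d/Mid/W/R. Columns: rf, rk, pf, pk.
{b/Lo/D/L, b/Lo/D/R, b/Lo/W/L, b/Lo/W/R, b/Hi/D/L, b/Hi/D/R, b/Hi/W/L, b/Hi/W/R, b/Mid/D/L, b/Mid/D/R, b/Mid/W/L, b/Mid/W/R} → row (1,1) (1,1) (9,7) (9,7)
{c/Lo/D/L, c/Hi/D/L, c/Mid/D/L} → row (7,7) (8,5) (9,7) (9,7)
{c/Lo/D/R, c/Hi/D/R, c/Mid/D/R} → row (7,7) (1,7) (9,7) (9,7)
{c/Lo/W/L, c/Hi/W/L, c/Mid/W/L} → row (7,9) (8,5) (9,7) (9,7)
{c/Lo/W/R, c/Hi/W/R, c/Mid/W/R} → row (7,9) (1,7) (9,7) (9,7)
{d/Lo/D/L, d/Lo/D/R, d/Lo/W/L, d/Lo/W/R} → row (6,7) (2,7) (9,7) (9,7)
{d/Hi/D/L, d/Hi/D/R, d/Hi/W/L, d/Hi/W/R} → row (1,0) (1,0) (9,7) (9,7)
{d/Mid/D/L, d/Mid/D/R, d/Mid/W/L, d/Mid/W/R} → row (1,8) (1,8) (9,7) (9,7)
That's 8 distinct rows out of 36 strategies.

8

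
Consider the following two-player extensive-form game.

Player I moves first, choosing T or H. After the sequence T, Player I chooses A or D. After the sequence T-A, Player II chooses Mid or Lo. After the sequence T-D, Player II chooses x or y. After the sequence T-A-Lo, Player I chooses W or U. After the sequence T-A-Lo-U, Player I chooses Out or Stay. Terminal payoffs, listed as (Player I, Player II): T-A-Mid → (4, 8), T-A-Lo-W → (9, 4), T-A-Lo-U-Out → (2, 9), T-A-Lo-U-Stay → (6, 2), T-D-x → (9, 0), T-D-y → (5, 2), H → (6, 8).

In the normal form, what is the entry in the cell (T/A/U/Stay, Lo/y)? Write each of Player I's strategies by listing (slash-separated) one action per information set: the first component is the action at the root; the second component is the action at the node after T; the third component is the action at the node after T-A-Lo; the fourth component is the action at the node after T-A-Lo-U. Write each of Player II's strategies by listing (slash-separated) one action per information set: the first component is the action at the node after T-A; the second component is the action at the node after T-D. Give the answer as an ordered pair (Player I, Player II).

Trace the play path from the root:
  Player I plays T
  Player I plays A at [T]
  Player II plays Lo at [T-A]
  Player I plays U at [T-A-Lo]
  Player I plays Stay at [T-A-Lo-U]
→ terminal payoff (6, 2).
(Player II's choice at the node after T-D is never reached on this path, so it doesn't affect the outcome.)

(6, 2)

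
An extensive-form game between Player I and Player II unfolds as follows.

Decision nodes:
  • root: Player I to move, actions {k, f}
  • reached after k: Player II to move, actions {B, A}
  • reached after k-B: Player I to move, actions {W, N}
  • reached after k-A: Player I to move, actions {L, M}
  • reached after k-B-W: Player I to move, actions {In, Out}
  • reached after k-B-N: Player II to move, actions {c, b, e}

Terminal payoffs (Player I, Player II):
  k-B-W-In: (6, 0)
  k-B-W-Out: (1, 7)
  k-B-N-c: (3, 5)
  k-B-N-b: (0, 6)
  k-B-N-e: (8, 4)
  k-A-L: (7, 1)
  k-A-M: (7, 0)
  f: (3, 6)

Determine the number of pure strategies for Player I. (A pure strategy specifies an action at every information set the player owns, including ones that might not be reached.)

Player I owns the root with actions {k, f} — two choices.
Player I owns the node after k-B with actions {W, N} — two choices.
Player I owns the node after k-A with actions {L, M} — two choices.
Player I owns the node after k-B-W with actions {In, Out} — two choices.
A pure strategy fixes one action at each information set independently, so the count is the product 2 × 2 × 2 × 2 = 16.

16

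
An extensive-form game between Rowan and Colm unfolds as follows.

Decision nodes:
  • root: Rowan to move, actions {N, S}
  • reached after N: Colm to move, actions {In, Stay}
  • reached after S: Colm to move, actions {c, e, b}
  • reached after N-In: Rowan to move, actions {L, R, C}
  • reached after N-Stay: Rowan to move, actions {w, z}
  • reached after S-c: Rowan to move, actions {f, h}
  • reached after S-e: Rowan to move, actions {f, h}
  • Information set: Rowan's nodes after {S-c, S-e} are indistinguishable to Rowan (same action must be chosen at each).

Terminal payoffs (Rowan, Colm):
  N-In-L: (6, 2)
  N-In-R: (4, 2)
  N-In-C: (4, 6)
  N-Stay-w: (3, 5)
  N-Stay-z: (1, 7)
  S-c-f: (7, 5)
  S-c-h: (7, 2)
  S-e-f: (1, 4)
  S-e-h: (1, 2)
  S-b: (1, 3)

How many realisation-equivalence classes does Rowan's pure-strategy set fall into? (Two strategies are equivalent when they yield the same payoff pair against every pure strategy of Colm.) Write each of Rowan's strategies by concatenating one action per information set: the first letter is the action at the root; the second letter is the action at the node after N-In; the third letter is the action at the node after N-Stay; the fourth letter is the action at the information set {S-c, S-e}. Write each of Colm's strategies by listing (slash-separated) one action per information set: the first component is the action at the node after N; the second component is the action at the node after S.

8

Rowan has 24 pure strategies: NLwf, NLwh, NLzf, NLzh, NRwf, NRwh, NRzf, NRzh, NCwf, NCwh, NCzf, NCzh, SLwf, SLwh, SLzf, SLzh, SRwf, SRwh, SRzf, SRzh, SCwf, SCwh, SCzf, SCzh. Columns: In/c, In/e, In/b, Stay/c, Stay/e, Stay/b.
{NLwf, NLwh} → row (6,2) (6,2) (6,2) (3,5) (3,5) (3,5)
{NLzf, NLzh} → row (6,2) (6,2) (6,2) (1,7) (1,7) (1,7)
{NRwf, NRwh} → row (4,2) (4,2) (4,2) (3,5) (3,5) (3,5)
{NRzf, NRzh} → row (4,2) (4,2) (4,2) (1,7) (1,7) (1,7)
{NCwf, NCwh} → row (4,6) (4,6) (4,6) (3,5) (3,5) (3,5)
{NCzf, NCzh} → row (4,6) (4,6) (4,6) (1,7) (1,7) (1,7)
{SLwf, SLzf, SRwf, SRzf, SCwf, SCzf} → row (7,5) (1,4) (1,3) (7,5) (1,4) (1,3)
{SLwh, SLzh, SRwh, SRzh, SCwh, SCzh} → row (7,2) (1,2) (1,3) (7,2) (1,2) (1,3)
That's 8 distinct rows out of 24 strategies.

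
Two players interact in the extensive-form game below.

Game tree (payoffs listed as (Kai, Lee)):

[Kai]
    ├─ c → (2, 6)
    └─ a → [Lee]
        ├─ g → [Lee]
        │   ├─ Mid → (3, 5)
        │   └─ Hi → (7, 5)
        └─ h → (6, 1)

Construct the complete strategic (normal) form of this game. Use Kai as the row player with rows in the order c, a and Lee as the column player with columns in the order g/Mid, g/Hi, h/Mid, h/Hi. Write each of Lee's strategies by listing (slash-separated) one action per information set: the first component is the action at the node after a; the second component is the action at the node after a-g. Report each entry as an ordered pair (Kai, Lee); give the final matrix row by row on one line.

c: (2,6) (2,6) (2,6) (2,6) | a: (3,5) (7,5) (6,1) (6,1)

Row c: g/Mid→(2,6), g/Hi→(2,6), h/Mid→(2,6), h/Hi→(2,6)
Row a: g/Mid→(3,5), g/Hi→(7,5), h/Mid→(6,1), h/Hi→(6,1)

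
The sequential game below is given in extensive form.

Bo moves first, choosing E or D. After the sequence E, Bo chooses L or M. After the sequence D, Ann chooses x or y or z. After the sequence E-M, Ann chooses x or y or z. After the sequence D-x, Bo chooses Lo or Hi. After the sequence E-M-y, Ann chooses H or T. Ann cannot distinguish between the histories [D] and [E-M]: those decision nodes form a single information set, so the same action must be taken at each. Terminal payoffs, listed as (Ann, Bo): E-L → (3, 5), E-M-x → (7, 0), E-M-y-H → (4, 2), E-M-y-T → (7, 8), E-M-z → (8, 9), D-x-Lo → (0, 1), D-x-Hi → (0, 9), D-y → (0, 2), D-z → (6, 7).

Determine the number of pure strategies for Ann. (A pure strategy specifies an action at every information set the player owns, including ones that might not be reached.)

Ann owns the information set {D, E-M} with actions {x, y, z} — three choices.
Ann owns the node after E-M-y with actions {H, T} — two choices.
A pure strategy fixes one action at each information set independently, so the count is the product 3 × 2 = 6.

6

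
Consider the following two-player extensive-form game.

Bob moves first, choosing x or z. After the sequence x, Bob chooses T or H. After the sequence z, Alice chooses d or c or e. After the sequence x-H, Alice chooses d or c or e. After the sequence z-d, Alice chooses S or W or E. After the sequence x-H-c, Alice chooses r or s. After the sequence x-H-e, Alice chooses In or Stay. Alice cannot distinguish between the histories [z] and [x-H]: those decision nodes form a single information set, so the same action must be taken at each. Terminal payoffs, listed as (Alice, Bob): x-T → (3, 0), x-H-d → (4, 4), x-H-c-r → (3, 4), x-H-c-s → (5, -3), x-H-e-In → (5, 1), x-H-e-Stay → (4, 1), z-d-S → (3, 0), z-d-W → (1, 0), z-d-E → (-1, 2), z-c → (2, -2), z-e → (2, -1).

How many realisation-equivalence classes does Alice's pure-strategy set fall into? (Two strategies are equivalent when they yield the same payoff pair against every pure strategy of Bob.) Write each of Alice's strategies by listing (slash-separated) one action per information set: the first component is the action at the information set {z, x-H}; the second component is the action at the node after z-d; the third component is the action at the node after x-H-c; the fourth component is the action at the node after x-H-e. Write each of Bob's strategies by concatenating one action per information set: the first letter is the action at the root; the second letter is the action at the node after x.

Alice has 36 pure strategies: d/S/r/In, d/S/r/Stay, d/S/s/In, d/S/s/Stay, d/W/r/In, d/W/r/Stay, d/W/s/In, d/W/s/Stay, d/E/r/In, d/E/r/Stay, d/E/s/In, d/E/s/Stay, c/S/r/In, c/S/r/Stay, c/S/s/In, c/S/s/Stay, c/W/r/In, c/W/r/Stay, c/W/s/In, c/W/s/Stay, c/E/r/In, c/E/r/Stay, c/E/s/In, c/E/s/Stay, e/S/r/In, e/S/r/Stay, e/S/s/In, e/S/s/Stay, e/W/r/In, e/W/r/Stay, e/W/s/In, e/W/s/Stay, e/E/r/In, e/E/r/Stay, e/E/s/In, e/E/s/Stay. Columns: xT, xH, zT, zH.
{d/S/r/In, d/S/r/Stay, d/S/s/In, d/S/s/Stay} → row (3,0) (4,4) (3,0) (3,0)
{d/W/r/In, d/W/r/Stay, d/W/s/In, d/W/s/Stay} → row (3,0) (4,4) (1,0) (1,0)
{d/E/r/In, d/E/r/Stay, d/E/s/In, d/E/s/Stay} → row (3,0) (4,4) (-1,2) (-1,2)
{c/S/r/In, c/S/r/Stay, c/W/r/In, c/W/r/Stay, c/E/r/In, c/E/r/Stay} → row (3,0) (3,4) (2,-2) (2,-2)
{c/S/s/In, c/S/s/Stay, c/W/s/In, c/W/s/Stay, c/E/s/In, c/E/s/Stay} → row (3,0) (5,-3) (2,-2) (2,-2)
{e/S/r/In, e/S/s/In, e/W/r/In, e/W/s/In, e/E/r/In, e/E/s/In} → row (3,0) (5,1) (2,-1) (2,-1)
{e/S/r/Stay, e/S/s/Stay, e/W/r/Stay, e/W/s/Stay, e/E/r/Stay, e/E/s/Stay} → row (3,0) (4,1) (2,-1) (2,-1)
That's 7 distinct rows out of 36 strategies.

7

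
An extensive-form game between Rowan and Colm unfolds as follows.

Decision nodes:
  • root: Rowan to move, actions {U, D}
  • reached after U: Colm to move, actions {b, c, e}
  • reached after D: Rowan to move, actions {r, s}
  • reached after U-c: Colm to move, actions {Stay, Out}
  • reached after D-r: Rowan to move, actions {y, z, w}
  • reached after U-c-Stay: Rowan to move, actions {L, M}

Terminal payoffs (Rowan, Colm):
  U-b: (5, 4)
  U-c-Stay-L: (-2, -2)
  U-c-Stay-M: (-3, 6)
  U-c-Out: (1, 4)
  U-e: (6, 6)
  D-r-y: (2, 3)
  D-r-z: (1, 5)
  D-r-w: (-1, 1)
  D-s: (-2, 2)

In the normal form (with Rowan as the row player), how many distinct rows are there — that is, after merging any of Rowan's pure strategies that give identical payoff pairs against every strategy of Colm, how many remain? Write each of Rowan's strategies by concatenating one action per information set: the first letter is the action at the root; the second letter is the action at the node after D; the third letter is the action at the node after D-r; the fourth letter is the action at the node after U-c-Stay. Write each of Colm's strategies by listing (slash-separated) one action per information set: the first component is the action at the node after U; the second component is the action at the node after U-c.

6

Rowan has 24 pure strategies: UryL, UryM, UrzL, UrzM, UrwL, UrwM, UsyL, UsyM, UszL, UszM, UswL, UswM, DryL, DryM, DrzL, DrzM, DrwL, DrwM, DsyL, DsyM, DszL, DszM, DswL, DswM. Columns: b/Stay, b/Out, c/Stay, c/Out, e/Stay, e/Out.
{UryL, UrzL, UrwL, UsyL, UszL, UswL} → row (5,4) (5,4) (-2,-2) (1,4) (6,6) (6,6)
{UryM, UrzM, UrwM, UsyM, UszM, UswM} → row (5,4) (5,4) (-3,6) (1,4) (6,6) (6,6)
{DryL, DryM} → row (2,3) (2,3) (2,3) (2,3) (2,3) (2,3)
{DrzL, DrzM} → row (1,5) (1,5) (1,5) (1,5) (1,5) (1,5)
{DrwL, DrwM} → row (-1,1) (-1,1) (-1,1) (-1,1) (-1,1) (-1,1)
{DsyL, DsyM, DszL, DszM, DswL, DswM} → row (-2,2) (-2,2) (-2,2) (-2,2) (-2,2) (-2,2)
That's 6 distinct rows out of 24 strategies.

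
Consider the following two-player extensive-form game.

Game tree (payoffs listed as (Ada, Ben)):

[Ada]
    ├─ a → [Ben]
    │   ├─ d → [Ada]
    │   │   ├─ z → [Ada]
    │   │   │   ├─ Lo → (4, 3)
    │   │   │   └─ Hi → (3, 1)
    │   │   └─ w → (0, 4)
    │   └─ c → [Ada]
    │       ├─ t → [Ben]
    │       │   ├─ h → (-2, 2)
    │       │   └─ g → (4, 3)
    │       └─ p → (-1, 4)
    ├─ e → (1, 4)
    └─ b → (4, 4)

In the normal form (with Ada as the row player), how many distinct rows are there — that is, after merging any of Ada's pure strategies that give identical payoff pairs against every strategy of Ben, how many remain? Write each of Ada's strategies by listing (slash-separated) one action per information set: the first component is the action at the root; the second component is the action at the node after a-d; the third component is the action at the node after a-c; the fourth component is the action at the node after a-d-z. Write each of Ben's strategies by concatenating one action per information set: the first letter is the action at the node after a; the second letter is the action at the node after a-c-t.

8

Ada has 24 pure strategies: a/z/t/Lo, a/z/t/Hi, a/z/p/Lo, a/z/p/Hi, a/w/t/Lo, a/w/t/Hi, a/w/p/Lo, a/w/p/Hi, e/z/t/Lo, e/z/t/Hi, e/z/p/Lo, e/z/p/Hi, e/w/t/Lo, e/w/t/Hi, e/w/p/Lo, e/w/p/Hi, b/z/t/Lo, b/z/t/Hi, b/z/p/Lo, b/z/p/Hi, b/w/t/Lo, b/w/t/Hi, b/w/p/Lo, b/w/p/Hi. Columns: dh, dg, ch, cg.
{a/z/t/Lo} → row (4,3) (4,3) (-2,2) (4,3)
{a/z/t/Hi} → row (3,1) (3,1) (-2,2) (4,3)
{a/z/p/Lo} → row (4,3) (4,3) (-1,4) (-1,4)
{a/z/p/Hi} → row (3,1) (3,1) (-1,4) (-1,4)
{a/w/t/Lo, a/w/t/Hi} → row (0,4) (0,4) (-2,2) (4,3)
{a/w/p/Lo, a/w/p/Hi} → row (0,4) (0,4) (-1,4) (-1,4)
{e/z/t/Lo, e/z/t/Hi, e/z/p/Lo, e/z/p/Hi, e/w/t/Lo, e/w/t/Hi, e/w/p/Lo, e/w/p/Hi} → row (1,4) (1,4) (1,4) (1,4)
{b/z/t/Lo, b/z/t/Hi, b/z/p/Lo, b/z/p/Hi, b/w/t/Lo, b/w/t/Hi, b/w/p/Lo, b/w/p/Hi} → row (4,4) (4,4) (4,4) (4,4)
That's 8 distinct rows out of 24 strategies.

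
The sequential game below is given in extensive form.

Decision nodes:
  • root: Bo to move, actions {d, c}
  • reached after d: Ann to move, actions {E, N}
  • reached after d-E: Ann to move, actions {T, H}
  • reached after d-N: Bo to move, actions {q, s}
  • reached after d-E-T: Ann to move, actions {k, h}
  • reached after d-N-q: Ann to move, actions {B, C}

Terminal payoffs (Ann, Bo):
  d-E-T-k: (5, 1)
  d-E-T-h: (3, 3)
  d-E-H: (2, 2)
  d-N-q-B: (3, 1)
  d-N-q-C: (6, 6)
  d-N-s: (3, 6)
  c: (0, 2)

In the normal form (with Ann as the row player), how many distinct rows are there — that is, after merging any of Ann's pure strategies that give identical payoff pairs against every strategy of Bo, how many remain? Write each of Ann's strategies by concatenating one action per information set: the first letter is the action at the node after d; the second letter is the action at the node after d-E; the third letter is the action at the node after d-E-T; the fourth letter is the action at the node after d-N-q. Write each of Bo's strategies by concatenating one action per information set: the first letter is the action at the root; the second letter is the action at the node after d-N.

Ann has 16 pure strategies: ETkB, ETkC, EThB, EThC, EHkB, EHkC, EHhB, EHhC, NTkB, NTkC, NThB, NThC, NHkB, NHkC, NHhB, NHhC. Columns: dq, ds, cq, cs.
{ETkB, ETkC} → row (5,1) (5,1) (0,2) (0,2)
{EThB, EThC} → row (3,3) (3,3) (0,2) (0,2)
{EHkB, EHkC, EHhB, EHhC} → row (2,2) (2,2) (0,2) (0,2)
{NTkB, NThB, NHkB, NHhB} → row (3,1) (3,6) (0,2) (0,2)
{NTkC, NThC, NHkC, NHhC} → row (6,6) (3,6) (0,2) (0,2)
That's 5 distinct rows out of 16 strategies.

5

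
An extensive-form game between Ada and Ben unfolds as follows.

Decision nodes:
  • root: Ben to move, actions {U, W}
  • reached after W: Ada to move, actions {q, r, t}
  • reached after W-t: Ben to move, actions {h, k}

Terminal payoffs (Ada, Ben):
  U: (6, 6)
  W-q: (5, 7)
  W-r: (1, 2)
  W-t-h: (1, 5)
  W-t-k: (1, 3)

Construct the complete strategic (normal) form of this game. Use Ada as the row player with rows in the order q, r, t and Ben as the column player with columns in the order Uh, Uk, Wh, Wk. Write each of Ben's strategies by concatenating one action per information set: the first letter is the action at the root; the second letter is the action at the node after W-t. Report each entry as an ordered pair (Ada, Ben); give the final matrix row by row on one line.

           Uh       Uk       Wh       Wk
   q    (6,6)    (6,6)    (5,7)    (5,7)
   r    (6,6)    (6,6)    (1,2)    (1,2)
   t    (6,6)    (6,6)    (1,5)    (1,3)

q: (6,6) (6,6) (5,7) (5,7) | r: (6,6) (6,6) (1,2) (1,2) | t: (6,6) (6,6) (1,5) (1,3)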